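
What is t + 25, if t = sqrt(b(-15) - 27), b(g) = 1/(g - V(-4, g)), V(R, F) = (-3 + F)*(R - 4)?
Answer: 25 + I*sqrt(682746)/159 ≈ 25.0 + 5.1968*I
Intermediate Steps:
V(R, F) = (-4 + R)*(-3 + F) (V(R, F) = (-3 + F)*(-4 + R) = (-4 + R)*(-3 + F))
b(g) = 1/(-24 + 9*g) (b(g) = 1/(g - (12 - 4*g - 3*(-4) + g*(-4))) = 1/(g - (12 - 4*g + 12 - 4*g)) = 1/(g - (24 - 8*g)) = 1/(g + (-24 + 8*g)) = 1/(-24 + 9*g))
t = I*sqrt(682746)/159 (t = sqrt(1/(3*(-8 + 3*(-15))) - 27) = sqrt(1/(3*(-8 - 45)) - 27) = sqrt((1/3)/(-53) - 27) = sqrt((1/3)*(-1/53) - 27) = sqrt(-1/159 - 27) = sqrt(-4294/159) = I*sqrt(682746)/159 ≈ 5.1968*I)
t + 25 = I*sqrt(682746)/159 + 25 = 25 + I*sqrt(682746)/159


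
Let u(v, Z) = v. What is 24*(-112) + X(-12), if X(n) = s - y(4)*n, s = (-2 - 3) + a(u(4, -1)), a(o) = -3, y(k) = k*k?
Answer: -2504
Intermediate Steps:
y(k) = k²
s = -8 (s = (-2 - 3) - 3 = -5 - 3 = -8)
X(n) = -8 - 16*n (X(n) = -8 - 4²*n = -8 - 16*n)
24*(-112) + X(-12) = 24*(-112) + (-8 - 16*(-12)) = -2688 + (-8 + 192) = -2688 + 184 = -2504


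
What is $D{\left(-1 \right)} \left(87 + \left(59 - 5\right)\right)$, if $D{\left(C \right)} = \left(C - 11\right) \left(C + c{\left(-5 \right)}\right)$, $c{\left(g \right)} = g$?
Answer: $10152$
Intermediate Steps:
$D{\left(C \right)} = \left(-11 + C\right) \left(-5 + C\right)$ ($D{\left(C \right)} = \left(C - 11\right) \left(C - 5\right) = \left(-11 + C\right) \left(-5 + C\right)$)
$D{\left(-1 \right)} \left(87 + \left(59 - 5\right)\right) = \left(55 + \left(-1\right)^{2} - -16\right) \left(87 + \left(59 - 5\right)\right) = \left(55 + 1 + 16\right) \left(87 + 54\right) = 72 \cdot 141 = 10152$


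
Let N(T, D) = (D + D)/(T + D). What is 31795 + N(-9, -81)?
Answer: 158984/5 ≈ 31797.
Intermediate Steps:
N(T, D) = 2*D/(D + T) (N(T, D) = (2*D)/(D + T) = 2*D/(D + T))
31795 + N(-9, -81) = 31795 + 2*(-81)/(-81 - 9) = 31795 + 2*(-81)/(-90) = 31795 + 2*(-81)*(-1/90) = 31795 + 9/5 = 158984/5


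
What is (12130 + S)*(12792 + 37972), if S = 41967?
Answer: 2746180108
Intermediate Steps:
(12130 + S)*(12792 + 37972) = (12130 + 41967)*(12792 + 37972) = 54097*50764 = 2746180108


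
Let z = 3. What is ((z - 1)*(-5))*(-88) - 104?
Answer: 776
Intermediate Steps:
((z - 1)*(-5))*(-88) - 104 = ((3 - 1)*(-5))*(-88) - 104 = (2*(-5))*(-88) - 104 = -10*(-88) - 104 = 880 - 104 = 776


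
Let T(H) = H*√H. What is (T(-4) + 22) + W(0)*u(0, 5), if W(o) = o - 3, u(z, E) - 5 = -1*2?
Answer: 13 - 8*I ≈ 13.0 - 8.0*I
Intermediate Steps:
T(H) = H^(3/2)
u(z, E) = 3 (u(z, E) = 5 - 1*2 = 5 - 2 = 3)
W(o) = -3 + o
(T(-4) + 22) + W(0)*u(0, 5) = ((-4)^(3/2) + 22) + (-3 + 0)*3 = (-8*I + 22) - 3*3 = (22 - 8*I) - 9 = 13 - 8*I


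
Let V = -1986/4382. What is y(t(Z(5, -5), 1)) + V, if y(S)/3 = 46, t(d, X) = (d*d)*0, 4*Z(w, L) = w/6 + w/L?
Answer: 301365/2191 ≈ 137.55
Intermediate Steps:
Z(w, L) = w/24 + w/(4*L) (Z(w, L) = (w/6 + w/L)/4 = w/24 + w/(4*L))
t(d, X) = 0 (t(d, X) = d**2*0 = 0)
y(S) = 138 (y(S) = 3*46 = 138)
V = -993/2191 (V = -1986*1/4382 = -993/2191 ≈ -0.45322)
y(t(Z(5, -5), 1)) + V = 138 - 993/2191 = 301365/2191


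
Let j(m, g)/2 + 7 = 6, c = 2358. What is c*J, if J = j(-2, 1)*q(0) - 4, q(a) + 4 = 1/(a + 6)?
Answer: 8646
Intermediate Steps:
q(a) = -4 + 1/(6 + a) (q(a) = -4 + 1/(a + 6) = -4 + 1/(6 + a))
j(m, g) = -2 (j(m, g) = -14 + 2*6 = -14 + 12 = -2)
J = 11/3 (J = -2*(-23 - 4*0)/(6 + 0) - 4 = -2*(-23 + 0)/6 - 4 = -(-23)/3 - 4 = -2*(-23/6) - 4 = 23/3 - 4 = 11/3 ≈ 3.6667)
c*J = 2358*(11/3) = 8646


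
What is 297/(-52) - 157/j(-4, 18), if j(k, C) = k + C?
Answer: -6161/364 ≈ -16.926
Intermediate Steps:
j(k, C) = C + k
297/(-52) - 157/j(-4, 18) = 297/(-52) - 157/(18 - 4) = 297*(-1/52) - 157/14 = -297/52 - 157*1/14 = -297/52 - 157/14 = -6161/364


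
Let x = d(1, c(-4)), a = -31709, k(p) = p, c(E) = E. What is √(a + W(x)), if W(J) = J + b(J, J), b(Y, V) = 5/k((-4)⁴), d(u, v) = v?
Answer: I*√8118523/16 ≈ 178.08*I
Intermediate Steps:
x = -4
b(Y, V) = 5/256 (b(Y, V) = 5/((-4)⁴) = 5/256)
W(J) = 5/256 + J (W(J) = J + 5/256 = 5/256 + J)
√(a + W(x)) = √(-31709 + (5/256 - 4)) = √(-31709 - 1019/256) = √(-8118523/256) = I*√8118523/16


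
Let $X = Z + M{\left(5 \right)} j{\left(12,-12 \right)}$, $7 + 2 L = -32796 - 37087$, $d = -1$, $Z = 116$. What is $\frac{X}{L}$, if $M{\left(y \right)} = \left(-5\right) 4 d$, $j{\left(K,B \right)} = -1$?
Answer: $- \frac{96}{34945} \approx -0.0027472$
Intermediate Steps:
$M{\left(y \right)} = 20$ ($M{\left(y \right)} = \left(-5\right) 4 \left(-1\right) = \left(-20\right) \left(-1\right) = 20$)
$L = -34945$ ($L = - \frac{7}{2} + \frac{-32796 - 37087}{2} = - \frac{7}{2} + \frac{1}{2} \left(-69883\right) = - \frac{7}{2} - \frac{69883}{2} = -34945$)
$X = 96$ ($X = 116 + 20 \left(-1\right) = 116 - 20 = 96$)
$\frac{X}{L} = \frac{96}{-34945} = 96 \left(- \frac{1}{34945}\right) = - \frac{96}{34945}$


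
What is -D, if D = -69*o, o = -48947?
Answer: -3377343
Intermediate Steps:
D = 3377343 (D = -69*(-48947) = 3377343)
-D = -1*3377343 = -3377343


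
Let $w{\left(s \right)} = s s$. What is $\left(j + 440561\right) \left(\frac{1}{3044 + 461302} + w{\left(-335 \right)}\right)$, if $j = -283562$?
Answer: $\frac{2727136991792383}{154782} \approx 1.7619 \cdot 10^{10}$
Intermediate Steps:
$w{\left(s \right)} = s^{2}$
$\left(j + 440561\right) \left(\frac{1}{3044 + 461302} + w{\left(-335 \right)}\right) = \left(-283562 + 440561\right) \left(\frac{1}{3044 + 461302} + \left(-335\right)^{2}\right) = 156999 \left(\frac{1}{464346} + 112225\right) = 156999 \cdot \frac{52111229851}{464346} = \frac{2727136991792383}{154782}$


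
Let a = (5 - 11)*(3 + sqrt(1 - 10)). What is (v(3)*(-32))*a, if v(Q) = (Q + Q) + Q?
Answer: 5184 + 5184*I ≈ 5184.0 + 5184.0*I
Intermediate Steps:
v(Q) = 3*Q (v(Q) = 2*Q + Q = 3*Q)
a = -18 - 18*I (a = -6*(3 + sqrt(-9)) = -6*(3 + 3*I) = -18 - 18*I ≈ -18.0 - 18.0*I)
(v(3)*(-32))*a = ((3*3)*(-32))*(-18 - 18*I) = (9*(-32))*(-18 - 18*I) = -288*(-18 - 18*I) = 5184 + 5184*I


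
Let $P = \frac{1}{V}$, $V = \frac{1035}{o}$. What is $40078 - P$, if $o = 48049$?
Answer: $\frac{41432681}{1035} \approx 40032.0$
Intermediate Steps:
$V = \frac{1035}{48049} \approx 0.021541$
$P = \frac{48049}{1035}$ ($P = \frac{1}{\frac{1035}{48049}} = \frac{48049}{1035} \approx 46.424$)
$40078 - P = 40078 - \frac{48049}{1035} = \frac{41432681}{1035}$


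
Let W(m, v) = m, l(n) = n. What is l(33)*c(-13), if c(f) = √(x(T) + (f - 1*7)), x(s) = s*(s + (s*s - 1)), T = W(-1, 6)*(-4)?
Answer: 66*√14 ≈ 246.95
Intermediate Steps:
T = 4 (T = -1*(-4) = 4)
x(s) = s*(-1 + s + s²) (x(s) = s*(s + (s² - 1)) = s*(s + (-1 + s²)) = s*(-1 + s + s²))
c(f) = √(69 + f) (c(f) = √(4*(-1 + 4 + 4²) + (f - 1*7)) = √(4*(-1 + 4 + 16) + (f - 7)) = √(4*19 + (-7 + f)) = √(76 + (-7 + f)) = √(69 + f))
l(33)*c(-13) = 33*√(69 - 13) = 33*√56 = 33*(2*√14) = 66*√14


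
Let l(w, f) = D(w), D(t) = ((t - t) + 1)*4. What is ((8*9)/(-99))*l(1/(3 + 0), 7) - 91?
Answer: -1033/11 ≈ -93.909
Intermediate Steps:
D(t) = 4 (D(t) = (0 + 1)*4 = 1*4 = 4)
l(w, f) = 4
((8*9)/(-99))*l(1/(3 + 0), 7) - 91 = ((8*9)/(-99))*4 - 91 = (72*(-1/99))*4 - 91 = -8/11*4 - 91 = -32/11 - 91 = -1033/11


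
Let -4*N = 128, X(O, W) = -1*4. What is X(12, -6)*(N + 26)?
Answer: 24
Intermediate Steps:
X(O, W) = -4
N = -32 (N = -1/4*128 = -32)
X(12, -6)*(N + 26) = -4*(-32 + 26) = -4*(-6) = 24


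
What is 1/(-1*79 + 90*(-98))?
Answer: -1/8899 ≈ -0.00011237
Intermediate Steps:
1/(-1*79 + 90*(-98)) = 1/(-79 - 8820) = 1/(-8899) = -1/8899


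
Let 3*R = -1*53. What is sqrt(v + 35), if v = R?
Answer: 2*sqrt(39)/3 ≈ 4.1633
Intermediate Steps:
R = -53/3 (R = (-1*53)/3 = (1/3)*(-53) = -53/3 ≈ -17.667)
v = -53/3 ≈ -17.667
sqrt(v + 35) = sqrt(-53/3 + 35) = sqrt(52/3) = 2*sqrt(39)/3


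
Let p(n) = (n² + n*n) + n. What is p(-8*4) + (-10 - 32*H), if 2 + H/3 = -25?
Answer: 4598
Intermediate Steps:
H = -81 (H = -6 + 3*(-25) = -6 - 75 = -81)
p(n) = n + 2*n² (p(n) = (n² + n²) + n = 2*n² + n = n + 2*n²)
p(-8*4) + (-10 - 32*H) = (-8*4)*(1 + 2*(-8*4)) + (-10 - 32*(-81)) = -32*(1 + 2*(-32)) + (-10 + 2592) = -32*(1 - 64) + 2582 = -32*(-63) + 2582 = 2016 + 2582 = 4598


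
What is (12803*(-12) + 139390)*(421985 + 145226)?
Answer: -8080487906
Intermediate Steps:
(12803*(-12) + 139390)*(421985 + 145226) = (-153636 + 139390)*567211 = -14246*567211 = -8080487906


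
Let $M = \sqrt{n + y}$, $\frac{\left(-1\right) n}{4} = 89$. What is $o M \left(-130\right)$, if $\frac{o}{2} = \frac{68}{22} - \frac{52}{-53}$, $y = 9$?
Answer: $- \frac{617240 i \sqrt{347}}{583} \approx - 19722.0 i$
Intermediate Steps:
$o = \frac{4748}{583}$ ($o = 2 \left(\frac{68}{22} - \frac{52}{-53}\right) = 2 \left(68 \cdot \frac{1}{22} - - \frac{52}{53}\right) = 2 \left(\frac{34}{11} + \frac{52}{53}\right) = 2 \cdot \frac{2374}{583} = \frac{4748}{583} \approx 8.1441$)
$n = -356$ ($n = \left(-4\right) 89 = -356$)
$M = i \sqrt{347}$ ($M = \sqrt{-356 + 9} = \sqrt{-347} = i \sqrt{347} \approx 18.628 i$)
$o M \left(-130\right) = \frac{4748 i \sqrt{347}}{583} \left(-130\right) = - \frac{617240 i \sqrt{347}}{583}$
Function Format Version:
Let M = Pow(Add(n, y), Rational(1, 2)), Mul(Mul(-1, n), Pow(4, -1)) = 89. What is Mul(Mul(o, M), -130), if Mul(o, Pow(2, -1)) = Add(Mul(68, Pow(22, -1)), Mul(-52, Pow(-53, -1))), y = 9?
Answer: Mul(Rational(-617240, 583), I, Pow(347, Rational(1, 2))) ≈ Mul(-19722., I)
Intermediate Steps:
o = Rational(4748, 583) (o = Mul(2, Add(Mul(68, Pow(22, -1)), Mul(-52, Pow(-53, -1)))) = Mul(2, Add(Mul(68, Rational(1, 22)), Mul(-52, Rational(-1, 53)))) = Mul(2, Add(Rational(34, 11), Rational(52, 53))) = Mul(2, Rational(2374, 583)) = Rational(4748, 583) ≈ 8.1441)
n = -356 (n = Mul(-4, 89) = -356)
M = Mul(I, Pow(347, Rational(1, 2))) (M = Pow(Add(-356, 9), Rational(1, 2)) = Pow(-347, Rational(1, 2)) = Mul(I, Pow(347, Rational(1, 2))) ≈ Mul(18.628, I))
Mul(Mul(o, M), -130) = Mul(Mul(Rational(4748, 583), Mul(I, Pow(347, Rational(1, 2)))), -130) = Mul(Mul(Rational(4748, 583), I, Pow(347, Rational(1, 2))), -130) = Mul(Rational(-617240, 583), I, Pow(347, Rational(1, 2)))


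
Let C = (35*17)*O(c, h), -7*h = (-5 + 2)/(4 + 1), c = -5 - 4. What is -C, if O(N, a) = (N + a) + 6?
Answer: 1734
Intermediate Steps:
c = -9
h = 3/35 (h = -(-5 + 2)/(7*(4 + 1)) = -(-3)/(7*5) = -⅐*(-⅗) = 3/35 ≈ 0.085714)
O(N, a) = 6 + N + a
C = -1734 (C = (35*17)*(6 - 9 + 3/35) = 595*(-102/35) = -1734)
-C = -1*(-1734) = 1734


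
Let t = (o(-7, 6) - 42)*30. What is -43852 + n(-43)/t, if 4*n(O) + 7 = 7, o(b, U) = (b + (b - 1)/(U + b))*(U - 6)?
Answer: -43852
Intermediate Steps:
o(b, U) = (-6 + U)*(b + (-1 + b)/(U + b)) (o(b, U) = (b + (-1 + b)/(U + b))*(-6 + U) = (-6 + U)*(b + (-1 + b)/(U + b)))
n(O) = 0 (n(O) = -7/4 + (¼)*7 = -7/4 + 7/4 = 0)
t = -1260 (t = ((6 - 1*6 - 6*(-7) - 6*(-7)² + 6*(-7)² - 7*6² - 5*6*(-7))/(6 - 7) - 42)*30 = ((6 - 6 + 42 - 6*49 + 6*49 - 7*36 + 210)/(-1) - 42)*30 = (-(6 - 6 + 42 - 294 + 294 - 252 + 210) - 42)*30 = (-1*0 - 42)*30 = (0 - 42)*30 = -42*30 = -1260)
-43852 + n(-43)/t = -43852 + 0/(-1260) = -43852 + 0*(-1/1260) = -43852 + 0 = -43852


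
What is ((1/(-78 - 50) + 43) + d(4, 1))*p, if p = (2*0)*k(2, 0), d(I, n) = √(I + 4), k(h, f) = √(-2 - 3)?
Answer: 0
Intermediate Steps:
k(h, f) = I*√5 (k(h, f) = √(-5) = I*√5)
d(I, n) = √(4 + I)
p = 0 (p = (2*0)*(I*√5) = 0*(I*√5) = 0)
((1/(-78 - 50) + 43) + d(4, 1))*p = ((1/(-78 - 50) + 43) + √(4 + 4))*0 = ((1/(-128) + 43) + √8)*0 = ((-1/128 + 43) + 2*√2)*0 = (5503/128 + 2*√2)*0 = 0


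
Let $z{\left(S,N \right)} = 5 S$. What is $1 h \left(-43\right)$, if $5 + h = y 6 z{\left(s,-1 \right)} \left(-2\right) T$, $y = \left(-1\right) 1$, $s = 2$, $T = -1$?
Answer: $5375$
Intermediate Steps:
$y = -1$
$h = -125$ ($h = -5 + - 6 \cdot 5 \cdot 2 \left(-2\right) \left(-1\right) = -5 + - 6 \cdot 10 \left(-2\right) \left(-1\right) = -5 + - 60 \left(-2\right) \left(-1\right) = -5 + \left(-1\right) \left(-120\right) \left(-1\right) = -5 + 120 \left(-1\right) = -5 - 120 = -125$)
$1 h \left(-43\right) = 1 \left(-125\right) \left(-43\right) = \left(-125\right) \left(-43\right) = 5375$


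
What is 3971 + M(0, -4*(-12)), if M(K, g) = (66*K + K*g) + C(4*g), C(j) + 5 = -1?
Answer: 3965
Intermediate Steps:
C(j) = -6 (C(j) = -5 - 1 = -6)
M(K, g) = -6 + 66*K + K*g (M(K, g) = (66*K + K*g) - 6 = -6 + 66*K + K*g)
3971 + M(0, -4*(-12)) = 3971 + (-6 + 66*0 + 0*(-4*(-12))) = 3971 + (-6 + 0 + 0*48) = 3971 + (-6 + 0 + 0) = 3971 - 6 = 3965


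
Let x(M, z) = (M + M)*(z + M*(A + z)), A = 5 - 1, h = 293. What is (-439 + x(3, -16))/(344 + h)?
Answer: -751/637 ≈ -1.1790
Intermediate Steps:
A = 4
x(M, z) = 2*M*(z + M*(4 + z)) (x(M, z) = (M + M)*(z + M*(4 + z)) = (2*M)*(z + M*(4 + z)) = 2*M*(z + M*(4 + z)))
(-439 + x(3, -16))/(344 + h) = (-439 + 2*3*(-16 + 4*3 + 3*(-16)))/(344 + 293) = (-439 + 2*3*(-16 + 12 - 48))/637 = (-439 + 2*3*(-52))*(1/637) = (-439 - 312)*(1/637) = -751*1/637 = -751/637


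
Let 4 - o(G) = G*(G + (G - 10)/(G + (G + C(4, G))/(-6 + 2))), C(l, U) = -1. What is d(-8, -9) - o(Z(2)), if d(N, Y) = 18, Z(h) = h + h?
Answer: 294/13 ≈ 22.615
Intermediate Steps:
Z(h) = 2*h
o(G) = 4 - G*(G + (-10 + G)/(¼ + 3*G/4)) (o(G) = 4 - G*(G + (G - 10)/(G + (G - 1)/(-6 + 2))) = 4 - G*(G + (-10 + G)/(G + (-1 + G)/(-4))) = 4 - G*(G + (-10 + G)/(G + (-1 + G)*(-¼))) = 4 - G*(G + (-10 + G)/(G + (¼ - G/4))) = 4 - G*(G + (-10 + G)/(¼ + 3*G/4)))
d(-8, -9) - o(Z(2)) = 18 - (4 - 5*(2*2)² - 3*(2*2)³ + 52*(2*2))/(1 + 3*(2*2)) = 18 - (4 - 5*4² - 3*4³ + 52*4)/(1 + 3*4) = 18 - (4 - 5*16 - 3*64 + 208)/(1 + 12) = 18 - (4 - 80 - 192 + 208)/13 = 18 - (-60)/13 = 18 - 1*(-60/13) = 18 + 60/13 = 294/13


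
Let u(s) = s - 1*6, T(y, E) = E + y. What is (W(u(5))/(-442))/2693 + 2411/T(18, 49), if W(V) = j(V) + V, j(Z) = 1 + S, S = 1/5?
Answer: 14349138763/398752510 ≈ 35.985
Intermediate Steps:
S = ⅕ ≈ 0.20000
j(Z) = 6/5 (j(Z) = 1 + ⅕ = 6/5)
u(s) = -6 + s (u(s) = s - 6 = -6 + s)
W(V) = 6/5 + V
(W(u(5))/(-442))/2693 + 2411/T(18, 49) = ((6/5 + (-6 + 5))/(-442))/2693 + 2411/(49 + 18) = ((6/5 - 1)*(-1/442))*(1/2693) + 2411/67 = ((⅕)*(-1/442))*(1/2693) + 2411*(1/67) = -1/2210*1/2693 + 2411/67 = -1/5951530 + 2411/67 = 14349138763/398752510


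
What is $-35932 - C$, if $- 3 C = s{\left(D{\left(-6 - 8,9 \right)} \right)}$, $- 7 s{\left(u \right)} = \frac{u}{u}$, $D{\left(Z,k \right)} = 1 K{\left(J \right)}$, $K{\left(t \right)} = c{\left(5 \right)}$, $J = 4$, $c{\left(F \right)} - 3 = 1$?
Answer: $- \frac{754573}{21} \approx -35932.0$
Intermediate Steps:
$c{\left(F \right)} = 4$ ($c{\left(F \right)} = 3 + 1 = 4$)
$K{\left(t \right)} = 4$
$D{\left(Z,k \right)} = 4$ ($D{\left(Z,k \right)} = 1 \cdot 4 = 4$)
$s{\left(u \right)} = - \frac{1}{7}$ ($s{\left(u \right)} = - \frac{u \frac{1}{u}}{7} = \left(- \frac{1}{7}\right) 1 = - \frac{1}{7}$)
$C = \frac{1}{21}$ ($C = \left(- \frac{1}{3}\right) \left(- \frac{1}{7}\right) = \frac{1}{21} \approx 0.047619$)
$-35932 - C = -35932 - \frac{1}{21} = - \frac{754573}{21}$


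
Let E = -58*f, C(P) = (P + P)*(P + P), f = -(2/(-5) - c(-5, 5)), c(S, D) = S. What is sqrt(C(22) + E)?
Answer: sqrt(55070)/5 ≈ 46.934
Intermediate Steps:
f = -23/5 (f = -(2/(-5) - 1*(-5)) = -(2*(-1/5) + 5) = -(-2/5 + 5) = -1*23/5 = -23/5 ≈ -4.6000)
C(P) = 4*P**2 (C(P) = (2*P)*(2*P) = 4*P**2)
E = 1334/5 (E = -58*(-23/5) = 1334/5 ≈ 266.80)
sqrt(C(22) + E) = sqrt(4*22**2 + 1334/5) = sqrt(4*484 + 1334/5) = sqrt(1936 + 1334/5) = sqrt(11014/5) = sqrt(55070)/5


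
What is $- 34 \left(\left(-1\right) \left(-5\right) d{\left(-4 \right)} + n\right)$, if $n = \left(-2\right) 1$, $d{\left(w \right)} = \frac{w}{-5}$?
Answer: $-68$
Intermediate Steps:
$d{\left(w \right)} = - \frac{w}{5}$ ($d{\left(w \right)} = w \left(- \frac{1}{5}\right) = - \frac{w}{5}$)
$n = -2$
$- 34 \left(\left(-1\right) \left(-5\right) d{\left(-4 \right)} + n\right) = - 34 \left(\left(-1\right) \left(-5\right) \left(\left(- \frac{1}{5}\right) \left(-4\right)\right) - 2\right) = - 34 \left(5 \cdot \frac{4}{5} - 2\right) = - 34 \left(4 - 2\right) = \left(-34\right) 2 = -68$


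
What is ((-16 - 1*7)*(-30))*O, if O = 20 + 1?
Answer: 14490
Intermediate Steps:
O = 21
((-16 - 1*7)*(-30))*O = ((-16 - 1*7)*(-30))*21 = ((-16 - 7)*(-30))*21 = -23*(-30)*21 = 690*21 = 14490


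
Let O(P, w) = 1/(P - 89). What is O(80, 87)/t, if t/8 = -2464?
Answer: 1/177408 ≈ 5.6367e-6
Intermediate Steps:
t = -19712 (t = 8*(-2464) = -19712)
O(P, w) = 1/(-89 + P)
O(80, 87)/t = 1/((-89 + 80)*(-19712)) = -1/19712/(-9) = -⅑*(-1/19712) = 1/177408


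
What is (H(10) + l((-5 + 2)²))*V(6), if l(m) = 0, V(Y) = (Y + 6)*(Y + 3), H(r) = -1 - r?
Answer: -1188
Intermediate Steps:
V(Y) = (3 + Y)*(6 + Y) (V(Y) = (6 + Y)*(3 + Y) = (3 + Y)*(6 + Y))
(H(10) + l((-5 + 2)²))*V(6) = ((-1 - 1*10) + 0)*(18 + 6² + 9*6) = ((-1 - 10) + 0)*(18 + 36 + 54) = (-11 + 0)*108 = -11*108 = -1188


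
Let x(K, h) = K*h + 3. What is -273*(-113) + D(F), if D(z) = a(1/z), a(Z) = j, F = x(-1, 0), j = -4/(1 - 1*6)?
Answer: 154249/5 ≈ 30850.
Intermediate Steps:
x(K, h) = 3 + K*h
j = ⅘ (j = -4/(1 - 6) = -4/(-5) = -4*(-⅕) = ⅘ ≈ 0.80000)
F = 3 (F = 3 - 1*0 = 3 + 0 = 3)
a(Z) = ⅘
D(z) = ⅘
-273*(-113) + D(F) = -273*(-113) + ⅘ = 30849 + ⅘ = 154249/5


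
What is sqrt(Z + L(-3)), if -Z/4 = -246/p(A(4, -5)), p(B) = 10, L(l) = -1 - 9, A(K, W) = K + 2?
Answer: sqrt(2210)/5 ≈ 9.4021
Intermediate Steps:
A(K, W) = 2 + K
L(l) = -10
Z = 492/5 (Z = -(-984)/10 = -4*(-123/5) = 492/5 ≈ 98.400)
sqrt(Z + L(-3)) = sqrt(492/5 - 10) = sqrt(442/5) = sqrt(2210)/5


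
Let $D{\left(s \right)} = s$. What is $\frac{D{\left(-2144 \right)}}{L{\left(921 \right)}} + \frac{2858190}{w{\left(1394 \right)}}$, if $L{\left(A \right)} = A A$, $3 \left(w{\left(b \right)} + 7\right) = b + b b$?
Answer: $\frac{2423044196558}{549832360923} \approx 4.4069$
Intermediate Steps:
$w{\left(b \right)} = -7 + \frac{b}{3} + \frac{b^{2}}{3}$ ($w{\left(b \right)} = -7 + \frac{b + b b}{3} = -7 + \frac{b + b^{2}}{3} = -7 + \left(\frac{b}{3} + \frac{b^{2}}{3}\right) = -7 + \frac{b}{3} + \frac{b^{2}}{3}$)
$L{\left(A \right)} = A^{2}$
$\frac{D{\left(-2144 \right)}}{L{\left(921 \right)}} + \frac{2858190}{w{\left(1394 \right)}} = - \frac{2144}{921^{2}} + \frac{2858190}{-7 + \frac{1}{3} \cdot 1394 + \frac{1394^{2}}{3}} = - \frac{2144}{848241} + \frac{2858190}{-7 + \frac{1394}{3} + \frac{1}{3} \cdot 1943236} = \left(-2144\right) \frac{1}{848241} + \frac{2858190}{-7 + \frac{1394}{3} + \frac{1943236}{3}} = - \frac{2144}{848241} + \frac{2858190}{648203} = \frac{2423044196558}{549832360923}$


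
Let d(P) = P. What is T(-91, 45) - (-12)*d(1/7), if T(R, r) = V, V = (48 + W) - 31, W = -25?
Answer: -44/7 ≈ -6.2857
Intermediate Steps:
V = -8 (V = (48 - 25) - 31 = 23 - 31 = -8)
T(R, r) = -8
T(-91, 45) - (-12)*d(1/7) = -8 - (-12)/7 = -8 - 1*(-12/7) = -8 + 12/7 = -44/7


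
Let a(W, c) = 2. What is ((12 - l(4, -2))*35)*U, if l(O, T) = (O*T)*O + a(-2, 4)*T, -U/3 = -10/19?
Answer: 50400/19 ≈ 2652.6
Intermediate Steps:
U = 30/19 (U = -(-30)/19 = -3*(-10/19) = 30/19 ≈ 1.5789)
l(O, T) = 2*T + T*O² (l(O, T) = (O*T)*O + 2*T = T*O² + 2*T = 2*T + T*O²)
((12 - l(4, -2))*35)*U = ((12 - (-2)*(2 + 4²))*35)*(30/19) = ((12 - (-2)*(2 + 16))*35)*(30/19) = ((12 - (-2)*18)*35)*(30/19) = ((12 - 1*(-36))*35)*(30/19) = ((12 + 36)*35)*(30/19) = (48*35)*(30/19) = 1680*(30/19) = 50400/19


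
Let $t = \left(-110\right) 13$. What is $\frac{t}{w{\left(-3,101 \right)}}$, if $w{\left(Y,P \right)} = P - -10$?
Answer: $- \frac{1430}{111} \approx -12.883$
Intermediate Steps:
$w{\left(Y,P \right)} = 10 + P$ ($w{\left(Y,P \right)} = P + 10 = 10 + P$)
$t = -1430$
$\frac{t}{w{\left(-3,101 \right)}} = - \frac{1430}{10 + 101} = - \frac{1430}{111}$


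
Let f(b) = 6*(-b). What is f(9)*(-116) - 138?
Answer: 6126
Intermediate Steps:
f(b) = -6*b
f(9)*(-116) - 138 = -6*9*(-116) - 138 = -54*(-116) - 138 = 6264 - 138 = 6126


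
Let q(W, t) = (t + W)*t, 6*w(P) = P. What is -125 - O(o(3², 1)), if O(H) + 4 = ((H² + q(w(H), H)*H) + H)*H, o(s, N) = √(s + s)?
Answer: -517 - 54*√2 ≈ -593.37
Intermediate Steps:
w(P) = P/6
q(W, t) = t*(W + t) (q(W, t) = (W + t)*t = t*(W + t))
o(s, N) = √2*√s (o(s, N) = √(2*s) = √2*√s)
O(H) = -4 + H*(H + H² + 7*H³/6) (O(H) = -4 + ((H² + (H*(H/6 + H))*H) + H)*H = -4 + ((H² + (H*(7*H/6))*H) + H)*H = -4 + ((H² + (7*H²/6)*H) + H)*H = -4 + ((H² + 7*H³/6) + H)*H = -4 + (H + H² + 7*H³/6)*H = -4 + H*(H + H² + 7*H³/6))
-125 - O(o(3², 1)) = -125 - (-4 + (√2*√(3²))² + (√2*√(3²))³ + 7*(√2*√(3²))⁴/6) = -125 - (-4 + (√2*√9)² + (√2*√9)³ + 7*(√2*√9)⁴/6) = -125 - (-4 + (√2*3)² + (√2*3)³ + 7*(√2*3)⁴/6) = -125 - (-4 + (3*√2)² + (3*√2)³ + 7*(3*√2)⁴/6) = -125 - (-4 + 18 + 54*√2 + (7/6)*324) = -125 - (-4 + 18 + 54*√2 + 378) = -125 - (392 + 54*√2) = -125 + (-392 - 54*√2) = -517 - 54*√2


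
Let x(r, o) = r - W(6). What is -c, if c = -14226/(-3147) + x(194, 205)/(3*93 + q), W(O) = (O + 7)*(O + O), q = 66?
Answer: -1675852/361905 ≈ -4.6306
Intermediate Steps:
W(O) = 2*O*(7 + O) (W(O) = (7 + O)*(2*O) = 2*O*(7 + O))
x(r, o) = -156 + r (x(r, o) = r - 2*6*(7 + 6) = r - 2*6*13 = r - 1*156 = r - 156 = -156 + r)
c = 1675852/361905 (c = -14226/(-3147) + (-156 + 194)/(3*93 + 66) = -14226*(-1/3147) + 38/(279 + 66) = 4742/1049 + 38/345 = 1675852/361905 ≈ 4.6306)
-c = -1*1675852/361905 = -1675852/361905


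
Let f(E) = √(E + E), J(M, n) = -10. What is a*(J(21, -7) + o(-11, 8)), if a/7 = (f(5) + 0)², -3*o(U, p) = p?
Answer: -2660/3 ≈ -886.67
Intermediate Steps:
o(U, p) = -p/3
f(E) = √2*√E (f(E) = √(2*E) = √2*√E)
a = 70 (a = 7*(√2*√5 + 0)² = 7*(√10 + 0)² = 7*(√10)² = 7*10 = 70)
a*(J(21, -7) + o(-11, 8)) = 70*(-10 - ⅓*8) = 70*(-10 - 8/3) = 70*(-38/3) = -2660/3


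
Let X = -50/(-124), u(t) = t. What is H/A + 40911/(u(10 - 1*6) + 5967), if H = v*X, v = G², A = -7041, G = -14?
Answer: 8915055931/1303296141 ≈ 6.8404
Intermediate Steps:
X = 25/62 (X = -50*(-1/124) = 25/62 ≈ 0.40323)
v = 196 (v = (-14)² = 196)
H = 2450/31 (H = 196*(25/62) = 2450/31 ≈ 79.032)
H/A + 40911/(u(10 - 1*6) + 5967) = (2450/31)/(-7041) + 40911/((10 - 1*6) + 5967) = (2450/31)*(-1/7041) + 40911/((10 - 6) + 5967) = -2450/218271 + 40911/(4 + 5967) = -2450/218271 + 40911/5971 = 8915055931/1303296141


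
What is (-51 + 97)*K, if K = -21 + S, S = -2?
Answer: -1058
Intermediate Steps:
K = -23 (K = -21 - 2 = -23)
(-51 + 97)*K = (-51 + 97)*(-23) = 46*(-23) = -1058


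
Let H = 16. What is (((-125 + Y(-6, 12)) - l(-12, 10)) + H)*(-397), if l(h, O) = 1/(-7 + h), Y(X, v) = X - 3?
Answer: 889677/19 ≈ 46825.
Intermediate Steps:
Y(X, v) = -3 + X
(((-125 + Y(-6, 12)) - l(-12, 10)) + H)*(-397) = (((-125 + (-3 - 6)) - 1/(-7 - 12)) + 16)*(-397) = (((-125 - 9) - 1/(-19)) + 16)*(-397) = ((-134 - 1*(-1/19)) + 16)*(-397) = ((-134 + 1/19) + 16)*(-397) = (-2545/19 + 16)*(-397) = -2241/19*(-397) = 889677/19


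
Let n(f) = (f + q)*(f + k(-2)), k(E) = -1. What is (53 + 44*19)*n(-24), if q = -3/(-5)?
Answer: 520065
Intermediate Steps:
q = 3/5 (q = -3*(-1/5) = 3/5 ≈ 0.60000)
n(f) = (-1 + f)*(3/5 + f) (n(f) = (f + 3/5)*(f - 1) = (3/5 + f)*(-1 + f) = (-1 + f)*(3/5 + f))
(53 + 44*19)*n(-24) = (53 + 44*19)*(-3/5 + (-24)**2 - 2/5*(-24)) = (53 + 836)*(-3/5 + 576 + 48/5) = 889*585 = 520065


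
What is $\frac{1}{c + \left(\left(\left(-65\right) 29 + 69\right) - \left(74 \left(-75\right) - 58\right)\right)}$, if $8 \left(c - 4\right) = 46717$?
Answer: $\frac{8}{77085} \approx 0.00010378$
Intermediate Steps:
$c = \frac{46749}{8}$ ($c = 4 + \frac{1}{8} \cdot 46717 = 4 + \frac{46717}{8} = \frac{46749}{8} \approx 5843.6$)
$\frac{1}{c + \left(\left(\left(-65\right) 29 + 69\right) - \left(74 \left(-75\right) - 58\right)\right)} = \frac{1}{\frac{46749}{8} + \left(\left(\left(-65\right) 29 + 69\right) - \left(74 \left(-75\right) - 58\right)\right)} = \frac{1}{\frac{46749}{8} + \left(\left(-1885 + 69\right) - \left(-5550 - 58\right)\right)} = \frac{1}{\frac{46749}{8} - -3792} = \frac{1}{\frac{46749}{8} + \left(-1816 + 5608\right)} = \frac{1}{\frac{46749}{8} + 3792} = \frac{1}{\frac{77085}{8}} = \frac{8}{77085}$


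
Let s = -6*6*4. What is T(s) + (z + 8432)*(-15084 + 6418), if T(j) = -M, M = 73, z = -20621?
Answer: 105629801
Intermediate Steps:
s = -144 (s = -36*4 = -144)
T(j) = -73 (T(j) = -1*73 = -73)
T(s) + (z + 8432)*(-15084 + 6418) = -73 + (-20621 + 8432)*(-15084 + 6418) = -73 - 12189*(-8666) = -73 + 105629874 = 105629801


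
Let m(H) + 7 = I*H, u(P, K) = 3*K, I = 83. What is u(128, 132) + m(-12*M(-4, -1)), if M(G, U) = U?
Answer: 1385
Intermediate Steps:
m(H) = -7 + 83*H
u(128, 132) + m(-12*M(-4, -1)) = 3*132 + (-7 + 83*(-12*(-1))) = 396 + (-7 + 83*12) = 396 + (-7 + 996) = 396 + 989 = 1385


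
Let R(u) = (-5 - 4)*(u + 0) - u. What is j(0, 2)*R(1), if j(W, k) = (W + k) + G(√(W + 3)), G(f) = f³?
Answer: -20 - 30*√3 ≈ -71.962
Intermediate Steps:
R(u) = -10*u (R(u) = -9*u - u = -10*u)
j(W, k) = W + k + (3 + W)^(3/2) (j(W, k) = (W + k) + (√(W + 3))³ = (W + k) + (√(3 + W))³ = (W + k) + (3 + W)^(3/2) = W + k + (3 + W)^(3/2))
j(0, 2)*R(1) = (0 + 2 + (3 + 0)^(3/2))*(-10*1) = (0 + 2 + 3^(3/2))*(-10) = (0 + 2 + 3*√3)*(-10) = (2 + 3*√3)*(-10) = -20 - 30*√3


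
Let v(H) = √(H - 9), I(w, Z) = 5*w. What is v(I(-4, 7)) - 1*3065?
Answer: -3065 + I*√29 ≈ -3065.0 + 5.3852*I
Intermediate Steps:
v(H) = √(-9 + H)
v(I(-4, 7)) - 1*3065 = √(-9 + 5*(-4)) - 1*3065 = √(-9 - 20) - 3065 = √(-29) - 3065 = I*√29 - 3065 = -3065 + I*√29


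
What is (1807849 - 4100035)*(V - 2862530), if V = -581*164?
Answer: 6779859841404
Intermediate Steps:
V = -95284
(1807849 - 4100035)*(V - 2862530) = (1807849 - 4100035)*(-95284 - 2862530) = -2292186*(-2957814) = 6779859841404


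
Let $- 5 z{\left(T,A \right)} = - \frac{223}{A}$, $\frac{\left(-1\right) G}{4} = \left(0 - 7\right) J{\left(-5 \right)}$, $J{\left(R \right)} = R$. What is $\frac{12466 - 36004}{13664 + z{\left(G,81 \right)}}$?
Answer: $- \frac{9532890}{5534143} \approx -1.7226$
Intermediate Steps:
$G = -140$ ($G = - 4 \left(0 - 7\right) \left(-5\right) = - 4 \left(\left(-7\right) \left(-5\right)\right) = \left(-4\right) 35 = -140$)
$z{\left(T,A \right)} = \frac{223}{5 A}$ ($z{\left(T,A \right)} = - \frac{\left(-223\right) \frac{1}{A}}{5} = \frac{223}{5 A}$)
$\frac{12466 - 36004}{13664 + z{\left(G,81 \right)}} = \frac{12466 - 36004}{13664 + \frac{223}{5 \cdot 81}} = - \frac{23538}{13664 + \frac{223}{5} \cdot \frac{1}{81}} = - \frac{23538}{13664 + \frac{223}{405}} = - \frac{23538}{\frac{5534143}{405}} = \left(-23538\right) \frac{405}{5534143} = - \frac{9532890}{5534143}$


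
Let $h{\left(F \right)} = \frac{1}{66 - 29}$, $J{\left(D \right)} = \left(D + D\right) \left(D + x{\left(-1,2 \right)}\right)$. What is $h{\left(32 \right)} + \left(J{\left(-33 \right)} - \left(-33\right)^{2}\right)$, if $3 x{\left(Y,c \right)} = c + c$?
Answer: $\frac{37038}{37} \approx 1001.0$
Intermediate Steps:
$x{\left(Y,c \right)} = \frac{2 c}{3}$ ($x{\left(Y,c \right)} = \frac{c + c}{3} = \frac{2 c}{3}$)
$J{\left(D \right)} = 2 D \left(\frac{4}{3} + D\right)$ ($J{\left(D \right)} = \left(D + D\right) \left(D + \frac{2}{3} \cdot 2\right) = 2 D \left(D + \frac{4}{3}\right) = 2 D \left(\frac{4}{3} + D\right)$)
$h{\left(F \right)} = \frac{1}{37}$
$h{\left(32 \right)} + \left(J{\left(-33 \right)} - \left(-33\right)^{2}\right) = \frac{1}{37} - \left(1089 + 22 \left(4 + 3 \left(-33\right)\right)\right) = \frac{1}{37} - \left(1089 + 22 \left(4 - 99\right)\right) = \frac{1}{37} - \left(1089 + 22 \left(-95\right)\right) = \frac{1}{37} + \left(2090 - 1089\right) = \frac{1}{37} + 1001 = \frac{37038}{37}$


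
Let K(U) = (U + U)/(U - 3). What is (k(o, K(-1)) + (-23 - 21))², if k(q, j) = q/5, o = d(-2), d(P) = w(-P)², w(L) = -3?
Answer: 44521/25 ≈ 1780.8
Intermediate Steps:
d(P) = 9 (d(P) = (-3)² = 9)
o = 9
K(U) = 2*U/(-3 + U) (K(U) = (2*U)/(-3 + U) = 2*U/(-3 + U))
k(q, j) = q/5 (k(q, j) = q*(⅕) = q/5)
(k(o, K(-1)) + (-23 - 21))² = ((⅕)*9 + (-23 - 21))² = (9/5 - 44)² = (-211/5)² = 44521/25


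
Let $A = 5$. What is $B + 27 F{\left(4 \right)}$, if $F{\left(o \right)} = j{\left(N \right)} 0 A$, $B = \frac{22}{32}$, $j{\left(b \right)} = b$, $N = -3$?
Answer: $\frac{11}{16} \approx 0.6875$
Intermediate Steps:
$B = \frac{11}{16}$ ($B = 22 \cdot \frac{1}{32} = \frac{11}{16} \approx 0.6875$)
$F{\left(o \right)} = 0$ ($F{\left(o \right)} = \left(-3\right) 0 \cdot 5 = 0 \cdot 5 = 0$)
$B + 27 F{\left(4 \right)} = \frac{11}{16} + 27 \cdot 0 = \frac{11}{16} + 0 = \frac{11}{16}$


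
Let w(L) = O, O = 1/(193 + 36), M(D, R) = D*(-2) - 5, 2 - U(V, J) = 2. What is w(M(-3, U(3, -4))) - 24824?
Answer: -5684695/229 ≈ -24824.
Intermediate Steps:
U(V, J) = 0 (U(V, J) = 2 - 1*2 = 2 - 2 = 0)
M(D, R) = -5 - 2*D (M(D, R) = -2*D - 5 = -5 - 2*D)
O = 1/229 ≈ 0.0043668
w(L) = 1/229
w(M(-3, U(3, -4))) - 24824 = 1/229 - 24824 = -5684695/229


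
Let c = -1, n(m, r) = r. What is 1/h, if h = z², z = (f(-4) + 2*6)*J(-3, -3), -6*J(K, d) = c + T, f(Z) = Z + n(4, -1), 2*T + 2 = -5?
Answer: 16/441 ≈ 0.036281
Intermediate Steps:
T = -7/2 (T = -1 + (½)*(-5) = -1 - 5/2 = -7/2 ≈ -3.5000)
f(Z) = -1 + Z (f(Z) = Z - 1 = -1 + Z)
J(K, d) = ¾ (J(K, d) = -(-1 - 7/2)/6 = -⅙*(-9/2) = ¾)
z = 21/4 (z = ((-1 - 4) + 2*6)*(¾) = (-5 + 12)*(¾) = 7*(¾) = 21/4 ≈ 5.2500)
h = 441/16 (h = (21/4)² = 441/16 ≈ 27.563)
1/h = 1/(441/16) = 16/441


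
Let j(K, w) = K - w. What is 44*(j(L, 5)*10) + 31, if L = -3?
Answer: -3489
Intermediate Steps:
44*(j(L, 5)*10) + 31 = 44*((-3 - 1*5)*10) + 31 = 44*((-3 - 5)*10) + 31 = 44*(-8*10) + 31 = 44*(-80) + 31 = -3520 + 31 = -3489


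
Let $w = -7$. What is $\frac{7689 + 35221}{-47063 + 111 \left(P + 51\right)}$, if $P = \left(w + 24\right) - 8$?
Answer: $- \frac{42910}{40403} \approx -1.062$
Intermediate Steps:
$P = 9$ ($P = \left(-7 + 24\right) - 8 = 17 - 8 = 9$)
$\frac{7689 + 35221}{-47063 + 111 \left(P + 51\right)} = \frac{7689 + 35221}{-47063 + 111 \left(9 + 51\right)} = \frac{42910}{-47063 + 111 \cdot 60} = \frac{42910}{-47063 + 6660} = \frac{42910}{-40403} = 42910 \left(- \frac{1}{40403}\right) = - \frac{42910}{40403}$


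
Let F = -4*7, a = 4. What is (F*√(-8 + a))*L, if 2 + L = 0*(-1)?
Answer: 112*I ≈ 112.0*I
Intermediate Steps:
F = -28
L = -2 (L = -2 + 0*(-1) = -2 + 0 = -2)
(F*√(-8 + a))*L = -28*√(-8 + 4)*(-2) = -56*I*(-2) = 112*I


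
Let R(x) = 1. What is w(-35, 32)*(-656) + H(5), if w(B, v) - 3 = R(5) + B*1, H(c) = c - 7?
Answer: 20334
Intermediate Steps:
H(c) = -7 + c
w(B, v) = 4 + B (w(B, v) = 3 + (1 + B*1) = 3 + (1 + B) = 4 + B)
w(-35, 32)*(-656) + H(5) = (4 - 35)*(-656) + (-7 + 5) = -31*(-656) - 2 = 20336 - 2 = 20334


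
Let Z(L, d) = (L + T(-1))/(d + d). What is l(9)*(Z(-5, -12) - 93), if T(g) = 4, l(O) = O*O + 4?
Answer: -189635/24 ≈ -7901.5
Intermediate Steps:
l(O) = 4 + O**2 (l(O) = O**2 + 4 = 4 + O**2)
Z(L, d) = (4 + L)/(2*d) (Z(L, d) = (L + 4)/(d + d) = (4 + L)/((2*d)) = (4 + L)*(1/(2*d)) = (4 + L)/(2*d))
l(9)*(Z(-5, -12) - 93) = (4 + 9**2)*((1/2)*(4 - 5)/(-12) - 93) = (4 + 81)*((1/2)*(-1/12)*(-1) - 93) = 85*(1/24 - 93) = 85*(-2231/24) = -189635/24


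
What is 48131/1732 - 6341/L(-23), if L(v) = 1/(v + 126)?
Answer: -1131160905/1732 ≈ -6.5310e+5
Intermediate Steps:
L(v) = 1/(126 + v)
48131/1732 - 6341/L(-23) = 48131/1732 - 6341/(1/(126 - 23)) = 48131*(1/1732) - 6341/(1/103) = 48131/1732 - 6341/1/103 = 48131/1732 - 6341*103 = 48131/1732 - 653123 = -1131160905/1732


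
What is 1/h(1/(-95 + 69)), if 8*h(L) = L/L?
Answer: 8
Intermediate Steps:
h(L) = ⅛ (h(L) = (L/L)/8 = (⅛)*1 = ⅛)
1/h(1/(-95 + 69)) = 1/(⅛) = 8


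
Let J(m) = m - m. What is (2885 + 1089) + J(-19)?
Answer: 3974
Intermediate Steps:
J(m) = 0
(2885 + 1089) + J(-19) = (2885 + 1089) + 0 = 3974 + 0 = 3974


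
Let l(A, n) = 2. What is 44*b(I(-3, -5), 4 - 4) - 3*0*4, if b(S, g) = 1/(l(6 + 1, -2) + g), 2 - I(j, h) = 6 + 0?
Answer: 22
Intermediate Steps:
I(j, h) = -4 (I(j, h) = 2 - (6 + 0) = 2 - 1*6 = 2 - 6 = -4)
b(S, g) = 1/(2 + g)
44*b(I(-3, -5), 4 - 4) - 3*0*4 = 44/(2 + (4 - 4)) - 3*0*4 = 44/(2 + 0) + 0*4 = 44/2 + 0 = 44*(½) + 0 = 22 + 0 = 22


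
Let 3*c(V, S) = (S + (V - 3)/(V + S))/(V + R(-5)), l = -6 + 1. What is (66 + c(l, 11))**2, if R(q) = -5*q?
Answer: 141824281/32400 ≈ 4377.3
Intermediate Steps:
l = -5
c(V, S) = (S + (-3 + V)/(S + V))/(3*(25 + V)) (c(V, S) = ((S + (V - 3)/(V + S))/(V - 5*(-5)))/3 = ((S + (-3 + V)/(S + V))/(V + 25))/3 = ((S + (-3 + V)/(S + V))/(25 + V))/3 = (S + (-3 + V)/(S + V))/(3*(25 + V)))
(66 + c(l, 11))**2 = (66 + (-3 - 5 + 11**2 + 11*(-5))/(3*((-5)**2 + 25*11 + 25*(-5) + 11*(-5))))**2 = (66 + (-3 - 5 + 121 - 55)/(3*(25 + 275 - 125 - 55)))**2 = (66 + (1/3)*58/120)**2 = (66 + (1/3)*(1/120)*58)**2 = (66 + 29/180)**2 = (11909/180)**2 = 141824281/32400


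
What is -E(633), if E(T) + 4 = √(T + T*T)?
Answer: 4 - √401322 ≈ -629.50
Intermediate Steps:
E(T) = -4 + √(T + T²) (E(T) = -4 + √(T + T*T) = -4 + √(T + T²))
-E(633) = -(-4 + √(633*(1 + 633))) = -(-4 + √(633*634)) = -(-4 + √401322) = 4 - √401322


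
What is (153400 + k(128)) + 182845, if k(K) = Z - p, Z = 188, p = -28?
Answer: 336461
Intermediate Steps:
k(K) = 216 (k(K) = 188 - 1*(-28) = 188 + 28 = 216)
(153400 + k(128)) + 182845 = (153400 + 216) + 182845 = 153616 + 182845 = 336461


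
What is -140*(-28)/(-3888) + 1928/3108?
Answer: -24413/62937 ≈ -0.38790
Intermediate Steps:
-140*(-28)/(-3888) + 1928/3108 = 3920*(-1/3888) + 1928*(1/3108) = -245/243 + 482/777 = -24413/62937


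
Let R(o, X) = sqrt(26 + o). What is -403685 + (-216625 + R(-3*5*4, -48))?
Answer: -620310 + I*sqrt(34) ≈ -6.2031e+5 + 5.831*I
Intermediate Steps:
-403685 + (-216625 + R(-3*5*4, -48)) = -403685 + (-216625 + sqrt(26 - 3*5*4)) = -403685 + (-216625 + sqrt(26 - 15*4)) = -403685 + (-216625 + sqrt(26 - 60)) = -403685 + (-216625 + sqrt(-34)) = -403685 + (-216625 + I*sqrt(34)) = -620310 + I*sqrt(34)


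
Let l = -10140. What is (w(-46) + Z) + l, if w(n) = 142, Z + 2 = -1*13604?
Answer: -23604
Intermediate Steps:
Z = -13606 (Z = -2 - 1*13604 = -2 - 13604 = -13606)
(w(-46) + Z) + l = (142 - 13606) - 10140 = -13464 - 10140 = -23604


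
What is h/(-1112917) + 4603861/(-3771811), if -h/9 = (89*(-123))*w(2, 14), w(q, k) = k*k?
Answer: -1321344095975/71147670893 ≈ -18.572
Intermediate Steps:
w(q, k) = k**2
h = 19310508 (h = -9*89*(-123)*14**2 = -(-98523)*196 = -9*(-2145612) = 19310508)
h/(-1112917) + 4603861/(-3771811) = 19310508/(-1112917) + 4603861/(-3771811) = 19310508*(-1/1112917) + 4603861*(-1/3771811) = -19310508/1112917 - 4603861/3771811 = -1321344095975/71147670893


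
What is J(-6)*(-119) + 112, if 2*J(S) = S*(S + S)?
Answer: -4172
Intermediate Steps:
J(S) = S² (J(S) = (S*(S + S))/2 = (S*(2*S))/2 = (2*S²)/2 = S²)
J(-6)*(-119) + 112 = (-6)²*(-119) + 112 = 36*(-119) + 112 = -4284 + 112 = -4172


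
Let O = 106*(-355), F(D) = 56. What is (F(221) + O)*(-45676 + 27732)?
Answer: 674227856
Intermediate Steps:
O = -37630
(F(221) + O)*(-45676 + 27732) = (56 - 37630)*(-45676 + 27732) = -37574*(-17944) = 674227856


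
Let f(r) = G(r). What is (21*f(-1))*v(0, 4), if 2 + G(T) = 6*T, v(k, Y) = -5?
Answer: 840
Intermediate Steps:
G(T) = -2 + 6*T
f(r) = -2 + 6*r
(21*f(-1))*v(0, 4) = (21*(-2 + 6*(-1)))*(-5) = (21*(-2 - 6))*(-5) = (21*(-8))*(-5) = -168*(-5) = 840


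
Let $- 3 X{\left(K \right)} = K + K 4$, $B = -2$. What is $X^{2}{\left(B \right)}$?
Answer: $\frac{100}{9} \approx 11.111$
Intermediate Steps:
$X{\left(K \right)} = - \frac{5 K}{3}$ ($X{\left(K \right)} = - \frac{K + K 4}{3} = - \frac{K + 4 K}{3} = - \frac{5 K}{3}$)
$X^{2}{\left(B \right)} = \left(\left(- \frac{5}{3}\right) \left(-2\right)\right)^{2} = \left(\frac{10}{3}\right)^{2} = \frac{100}{9}$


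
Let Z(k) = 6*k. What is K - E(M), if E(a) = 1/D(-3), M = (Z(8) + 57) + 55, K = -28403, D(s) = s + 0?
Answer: -85208/3 ≈ -28403.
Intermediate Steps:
D(s) = s
M = 160 (M = (6*8 + 57) + 55 = (48 + 57) + 55 = 105 + 55 = 160)
E(a) = -⅓ (E(a) = 1/(-3) = -⅓)
K - E(M) = -28403 - 1*(-⅓) = -28403 + ⅓ = -85208/3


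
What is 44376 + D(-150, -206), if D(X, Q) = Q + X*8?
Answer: 42970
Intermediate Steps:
D(X, Q) = Q + 8*X
44376 + D(-150, -206) = 44376 + (-206 + 8*(-150)) = 44376 + (-206 - 1200) = 44376 - 1406 = 42970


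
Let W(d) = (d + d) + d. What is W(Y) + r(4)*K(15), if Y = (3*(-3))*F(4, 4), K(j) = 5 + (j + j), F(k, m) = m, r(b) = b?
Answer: 32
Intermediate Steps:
K(j) = 5 + 2*j
Y = -36 (Y = (3*(-3))*4 = -9*4 = -36)
W(d) = 3*d (W(d) = 2*d + d = 3*d)
W(Y) + r(4)*K(15) = 3*(-36) + 4*(5 + 2*15) = -108 + 4*(5 + 30) = -108 + 4*35 = -108 + 140 = 32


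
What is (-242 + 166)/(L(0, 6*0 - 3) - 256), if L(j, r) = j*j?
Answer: 19/64 ≈ 0.29688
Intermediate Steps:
L(j, r) = j²
(-242 + 166)/(L(0, 6*0 - 3) - 256) = (-242 + 166)/(0² - 256) = -76/(0 - 256) = -76/(-256) = -76*(-1/256) = 19/64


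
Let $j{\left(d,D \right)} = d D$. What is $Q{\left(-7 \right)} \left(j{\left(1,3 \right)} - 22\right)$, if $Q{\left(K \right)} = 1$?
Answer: $-19$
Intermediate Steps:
$j{\left(d,D \right)} = D d$
$Q{\left(-7 \right)} \left(j{\left(1,3 \right)} - 22\right) = 1 \left(3 \cdot 1 - 22\right) = 1 \left(3 - 22\right) = 1 \left(-19\right) = -19$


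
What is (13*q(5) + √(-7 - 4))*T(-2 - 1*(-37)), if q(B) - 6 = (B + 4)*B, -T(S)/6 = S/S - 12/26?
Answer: -2142 - 42*I*√11/13 ≈ -2142.0 - 10.715*I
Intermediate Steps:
T(S) = -42/13 (T(S) = -6*(S/S - 12/26) = -6*(1 - 12*1/26) = -6*(1 - 6/13) = -6*7/13 = -42/13)
q(B) = 6 + B*(4 + B) (q(B) = 6 + (B + 4)*B = 6 + (4 + B)*B = 6 + B*(4 + B))
(13*q(5) + √(-7 - 4))*T(-2 - 1*(-37)) = (13*(6 + 5² + 4*5) + √(-7 - 4))*(-42/13) = (13*(6 + 25 + 20) + √(-11))*(-42/13) = (13*51 + I*√11)*(-42/13) = (663 + I*√11)*(-42/13) = -2142 - 42*I*√11/13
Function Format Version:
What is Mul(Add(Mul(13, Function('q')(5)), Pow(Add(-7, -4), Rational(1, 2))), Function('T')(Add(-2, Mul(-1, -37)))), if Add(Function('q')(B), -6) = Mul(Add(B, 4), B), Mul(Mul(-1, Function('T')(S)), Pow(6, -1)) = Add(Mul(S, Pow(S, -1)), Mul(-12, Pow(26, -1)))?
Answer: Add(-2142, Mul(Rational(-42, 13), I, Pow(11, Rational(1, 2)))) ≈ Add(-2142.0, Mul(-10.715, I))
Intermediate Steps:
Function('T')(S) = Rational(-42, 13) (Function('T')(S) = Mul(-6, Add(Mul(S, Pow(S, -1)), Mul(-12, Pow(26, -1)))) = Mul(-6, Add(1, Mul(-12, Rational(1, 26)))) = Mul(-6, Add(1, Rational(-6, 13))) = Mul(-6, Rational(7, 13)) = Rational(-42, 13))
Function('q')(B) = Add(6, Mul(B, Add(4, B))) (Function('q')(B) = Add(6, Mul(Add(B, 4), B)) = Add(6, Mul(Add(4, B), B)) = Add(6, Mul(B, Add(4, B))))
Mul(Add(Mul(13, Function('q')(5)), Pow(Add(-7, -4), Rational(1, 2))), Function('T')(Add(-2, Mul(-1, -37)))) = Mul(Add(Mul(13, Add(6, Pow(5, 2), Mul(4, 5))), Pow(Add(-7, -4), Rational(1, 2))), Rational(-42, 13)) = Mul(Add(Mul(13, Add(6, 25, 20)), Pow(-11, Rational(1, 2))), Rational(-42, 13)) = Mul(Add(Mul(13, 51), Mul(I, Pow(11, Rational(1, 2)))), Rational(-42, 13)) = Mul(Add(663, Mul(I, Pow(11, Rational(1, 2)))), Rational(-42, 13)) = Add(-2142, Mul(Rational(-42, 13), I, Pow(11, Rational(1, 2))))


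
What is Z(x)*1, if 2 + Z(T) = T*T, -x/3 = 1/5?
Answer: -41/25 ≈ -1.6400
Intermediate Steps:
x = -3/5 ≈ -0.60000
Z(T) = -2 + T**2 (Z(T) = -2 + T*T = -2 + T**2)
Z(x)*1 = (-2 + (-3/5)**2)*1 = (-2 + 9/25)*1 = -41/25*1 = -41/25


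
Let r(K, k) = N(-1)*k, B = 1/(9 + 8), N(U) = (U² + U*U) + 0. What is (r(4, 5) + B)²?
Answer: 29241/289 ≈ 101.18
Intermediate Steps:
N(U) = 2*U² (N(U) = (U² + U²) + 0 = 2*U² + 0 = 2*U²)
B = 1/17 ≈ 0.058824
r(K, k) = 2*k (r(K, k) = (2*(-1)²)*k = (2*1)*k = 2*k)
(r(4, 5) + B)² = (2*5 + 1/17)² = (10 + 1/17)² = (171/17)² = 29241/289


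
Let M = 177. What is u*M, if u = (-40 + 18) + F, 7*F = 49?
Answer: -2655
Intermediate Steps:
F = 7 (F = (1/7)*49 = 7)
u = -15 (u = (-40 + 18) + 7 = -22 + 7 = -15)
u*M = -15*177 = -2655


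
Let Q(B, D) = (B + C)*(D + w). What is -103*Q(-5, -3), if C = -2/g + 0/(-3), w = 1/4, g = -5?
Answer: -26059/20 ≈ -1302.9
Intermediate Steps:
w = 1/4 ≈ 0.25000
C = 2/5 (C = -2/(-5) + 0/(-3) = -2*(-1/5) + 0*(-1/3) = 2/5 + 0 = 2/5 ≈ 0.40000)
Q(B, D) = (1/4 + D)*(2/5 + B) (Q(B, D) = (B + 2/5)*(D + 1/4) = (2/5 + B)*(1/4 + D) = (1/4 + D)*(2/5 + B))
-103*Q(-5, -3) = -103*(1/10 + (1/4)*(-5) + (2/5)*(-3) - 5*(-3)) = -103*(1/10 - 5/4 - 6/5 + 15) = -103*253/20 = -26059/20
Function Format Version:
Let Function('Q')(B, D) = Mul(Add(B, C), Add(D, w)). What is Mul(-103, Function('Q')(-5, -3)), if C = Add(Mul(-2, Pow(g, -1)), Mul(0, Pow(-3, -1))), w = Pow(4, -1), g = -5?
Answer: Rational(-26059, 20) ≈ -1302.9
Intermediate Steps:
w = Rational(1, 4) ≈ 0.25000
C = Rational(2, 5) (C = Add(Mul(-2, Pow(-5, -1)), Mul(0, Pow(-3, -1))) = Add(Mul(-2, Rational(-1, 5)), Mul(0, Rational(-1, 3))) = Add(Rational(2, 5), 0) = Rational(2, 5) ≈ 0.40000)
Function('Q')(B, D) = Mul(Add(Rational(1, 4), D), Add(Rational(2, 5), B)) (Function('Q')(B, D) = Mul(Add(B, Rational(2, 5)), Add(D, Rational(1, 4))) = Mul(Add(Rational(2, 5), B), Add(Rational(1, 4), D)) = Mul(Add(Rational(1, 4), D), Add(Rational(2, 5), B)))
Mul(-103, Function('Q')(-5, -3)) = Mul(-103, Add(Rational(1, 10), Mul(Rational(1, 4), -5), Mul(Rational(2, 5), -3), Mul(-5, -3))) = Mul(-103, Add(Rational(1, 10), Rational(-5, 4), Rational(-6, 5), 15)) = Mul(-103, Rational(253, 20)) = Rational(-26059, 20)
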